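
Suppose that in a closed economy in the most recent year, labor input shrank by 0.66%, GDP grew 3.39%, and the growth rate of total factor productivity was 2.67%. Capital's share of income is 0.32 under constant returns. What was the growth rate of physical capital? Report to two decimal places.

Physical capital growth was 3.65%.

Labor's share = 1 − 0.32 = 0.68.
gY = gA + 0.68×(-0.66) + 0.32×g.
0.32×g = 3.39 − 2.67 + 0.4488 = 1.1688.
g = 1.1688 / 0.32 = 3.6525%.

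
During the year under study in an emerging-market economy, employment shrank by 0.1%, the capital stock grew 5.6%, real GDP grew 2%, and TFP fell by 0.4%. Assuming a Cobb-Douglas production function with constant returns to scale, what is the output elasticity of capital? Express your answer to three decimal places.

0.439

gY = gA + α·gK + (1−α)·gL, so gY − gA − gL = α(gK − gL).
2 + 0.4 + 0.1 = α × (5.6 − (-0.1)).
2.5 = 5.7 α, so α = 0.4386.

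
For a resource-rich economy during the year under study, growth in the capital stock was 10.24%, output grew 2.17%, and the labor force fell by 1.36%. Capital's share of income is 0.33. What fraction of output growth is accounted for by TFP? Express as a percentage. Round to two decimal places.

-13.73%

Labor's share = 1 − 0.33 = 0.67.
The capital stock: 0.33 × 10.24 = 3.3792 pp.
The labor force: 0.67 × (-1.36) = -0.9112 pp.
TFP growth = 2.17 − 2.468 = -0.298%.
TFP share of growth = -0.298 / 2.17 × 100 = -13.7327%.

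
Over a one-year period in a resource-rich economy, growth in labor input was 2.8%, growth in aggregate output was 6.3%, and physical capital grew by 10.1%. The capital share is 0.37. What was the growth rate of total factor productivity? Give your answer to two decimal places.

Labor's share = 1 − 0.37 = 0.63.
Physical capital: 0.37 × 10.1 = 3.737 pp.
Labor input: 0.63 × 2.8 = 1.764 pp.
TFP growth = 6.3 − 5.501 = 0.799%.

0.80%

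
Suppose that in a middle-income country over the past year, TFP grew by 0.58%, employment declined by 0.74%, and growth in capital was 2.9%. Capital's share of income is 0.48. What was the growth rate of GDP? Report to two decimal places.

1.59%

Labor's share = 1 − 0.48 = 0.52.
Capital: 0.48 × 2.9 = 1.392 pp.
Employment: 0.52 × (-0.74) = -0.3848 pp.
Output growth = 0.58 + 1.0072 = 1.5872%.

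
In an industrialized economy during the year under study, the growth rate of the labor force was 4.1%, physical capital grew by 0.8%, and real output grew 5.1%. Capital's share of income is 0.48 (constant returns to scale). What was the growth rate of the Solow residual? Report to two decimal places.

Labor's share = 1 − 0.48 = 0.52.
Physical capital: 0.48 × 0.8 = 0.384 pp.
The labor force: 0.52 × 4.1 = 2.132 pp.
TFP growth = 5.1 − 2.516 = 2.584%.

2.58%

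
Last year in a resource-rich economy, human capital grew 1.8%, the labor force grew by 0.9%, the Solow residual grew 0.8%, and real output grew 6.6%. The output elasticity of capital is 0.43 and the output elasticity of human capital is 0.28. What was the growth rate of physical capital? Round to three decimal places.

11.709%

Labor's share = 1 − 0.43 − 0.28 = 0.29.
gY = gA + 0.28×1.8 + 0.29×0.9 + 0.43×g.
0.43×g = 6.6 − 0.8 − 0.765 = 5.035.
g = 5.035 / 0.43 = 11.7093%.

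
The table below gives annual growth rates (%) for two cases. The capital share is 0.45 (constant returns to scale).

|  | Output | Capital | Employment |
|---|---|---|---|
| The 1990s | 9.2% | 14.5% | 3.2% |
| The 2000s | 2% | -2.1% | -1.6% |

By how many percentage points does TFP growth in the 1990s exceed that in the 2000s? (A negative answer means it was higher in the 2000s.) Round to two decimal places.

Labor's share = 1 − 0.45 = 0.55.
The 1990s: TFP = 9.2 − 6.525 − 1.76 = 0.915%.
The 2000s: TFP = 2 + 0.945 + 0.88 = 3.825%.
Difference = 0.915 − (3.825) = -2.91 pp.

-2.91 percentage points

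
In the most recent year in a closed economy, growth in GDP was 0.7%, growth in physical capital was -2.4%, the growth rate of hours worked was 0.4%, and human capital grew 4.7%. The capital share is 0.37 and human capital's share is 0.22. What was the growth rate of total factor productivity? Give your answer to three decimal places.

0.390%

Labor's share = 1 − 0.37 − 0.22 = 0.41.
Physical capital: 0.37 × (-2.4) = -0.888 pp.
Human capital: 0.22 × 4.7 = 1.034 pp.
Hours worked: 0.41 × 0.4 = 0.164 pp.
TFP growth = 0.7 − 0.31 = 0.39%.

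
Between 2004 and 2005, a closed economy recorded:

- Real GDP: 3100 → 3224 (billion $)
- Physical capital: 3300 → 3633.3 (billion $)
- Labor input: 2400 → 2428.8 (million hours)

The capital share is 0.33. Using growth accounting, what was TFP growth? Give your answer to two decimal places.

-0.14%

Real GDP growth = (3224 − 3100) / 3100 = 4%.
Physical capital growth = (3633.3 − 3300) / 3300 = 10.1%.
Labor input growth = (2428.8 − 2400) / 2400 = 1.2%.
Labor's share = 1 − 0.33 = 0.67.
Physical capital: 0.33 × 10.1 = 3.333 pp.
Labor input: 0.67 × 1.2 = 0.804 pp.
TFP growth = 4 − 4.137 = -0.137%.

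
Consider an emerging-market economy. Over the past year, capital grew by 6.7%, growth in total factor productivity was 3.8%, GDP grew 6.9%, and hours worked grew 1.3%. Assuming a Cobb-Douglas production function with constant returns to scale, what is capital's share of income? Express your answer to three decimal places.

α = 0.333

gY = gA + α·gK + (1−α)·gL, so gY − gA − gL = α(gK − gL).
6.9 − 3.8 − 1.3 = α × (6.7 − 1.3).
1.8 = 5.4 α, so α = 0.33333.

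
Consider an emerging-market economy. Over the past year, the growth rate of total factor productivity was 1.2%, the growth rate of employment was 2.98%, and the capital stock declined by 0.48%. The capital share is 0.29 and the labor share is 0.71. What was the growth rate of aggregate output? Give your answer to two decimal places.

Labor's share = 1 − 0.29 = 0.71.
The capital stock: 0.29 × (-0.48) = -0.1392 pp.
Employment: 0.71 × 2.98 = 2.1158 pp.
Output growth = 1.2 + 1.9766 = 3.1766%.

3.18%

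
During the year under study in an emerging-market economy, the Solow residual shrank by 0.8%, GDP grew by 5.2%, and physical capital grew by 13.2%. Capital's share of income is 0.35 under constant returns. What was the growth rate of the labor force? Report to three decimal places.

Labor's share = 1 − 0.35 = 0.65.
gY = gA + 0.35×13.2 + 0.65×g.
0.65×g = 5.2 + 0.8 − 4.62 = 1.38.
g = 1.38 / 0.65 = 2.12308%.

The labor force grew 2.123%.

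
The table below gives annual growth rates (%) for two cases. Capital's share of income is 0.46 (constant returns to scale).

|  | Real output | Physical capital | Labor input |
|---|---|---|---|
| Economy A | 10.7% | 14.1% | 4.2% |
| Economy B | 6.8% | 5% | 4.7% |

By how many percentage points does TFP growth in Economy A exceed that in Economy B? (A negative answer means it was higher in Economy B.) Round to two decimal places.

Labor's share = 1 − 0.46 = 0.54.
Economy A: TFP = 10.7 − 6.486 − 2.268 = 1.946%.
Economy B: TFP = 6.8 − 2.3 − 2.538 = 1.962%.
Difference = 1.946 − (1.962) = -0.016 pp.

-0.02 percentage points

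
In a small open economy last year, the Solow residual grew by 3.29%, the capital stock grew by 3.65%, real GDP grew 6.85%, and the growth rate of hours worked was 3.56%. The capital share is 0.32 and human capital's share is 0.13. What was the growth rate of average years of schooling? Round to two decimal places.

3.34%

Labor's share = 1 − 0.32 − 0.13 = 0.55.
gY = gA + 0.32×3.65 + 0.55×3.56 + 0.13×g.
0.13×g = 6.85 − 3.29 − 3.126 = 0.434.
g = 0.434 / 0.13 = 3.3385%.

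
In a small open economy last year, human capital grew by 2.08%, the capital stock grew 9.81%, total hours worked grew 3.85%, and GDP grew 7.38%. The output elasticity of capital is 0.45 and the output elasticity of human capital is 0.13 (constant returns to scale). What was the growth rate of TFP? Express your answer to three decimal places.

Labor's share = 1 − 0.45 − 0.13 = 0.42.
The capital stock: 0.45 × 9.81 = 4.4145 pp.
Human capital: 0.13 × 2.08 = 0.2704 pp.
Total hours worked: 0.42 × 3.85 = 1.617 pp.
TFP growth = 7.38 − 6.3019 = 1.0781%.

TFP growth was 1.078%.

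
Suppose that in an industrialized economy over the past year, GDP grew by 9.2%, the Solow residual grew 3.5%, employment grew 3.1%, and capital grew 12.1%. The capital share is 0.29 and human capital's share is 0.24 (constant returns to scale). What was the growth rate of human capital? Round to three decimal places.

Labor's share = 1 − 0.29 − 0.24 = 0.47.
gY = gA + 0.29×12.1 + 0.47×3.1 + 0.24×g.
0.24×g = 9.2 − 3.5 − 4.966 = 0.734.
g = 0.734 / 0.24 = 3.05833%.

Human capital grew 3.058%.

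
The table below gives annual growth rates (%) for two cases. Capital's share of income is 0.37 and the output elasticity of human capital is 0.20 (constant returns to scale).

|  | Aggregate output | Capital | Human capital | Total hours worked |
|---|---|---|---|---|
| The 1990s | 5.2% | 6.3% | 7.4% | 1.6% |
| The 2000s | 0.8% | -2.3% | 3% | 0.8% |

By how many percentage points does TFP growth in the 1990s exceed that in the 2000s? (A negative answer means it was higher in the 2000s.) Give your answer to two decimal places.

-0.01 percentage points

Labor's share = 1 − 0.37 − 0.2 = 0.43.
The 1990s: TFP = 5.2 − 2.331 − 1.48 − 0.688 = 0.701%.
The 2000s: TFP = 0.8 + 0.851 − 0.6 − 0.344 = 0.707%.
Difference = 0.701 − (0.707) = -0.006 pp.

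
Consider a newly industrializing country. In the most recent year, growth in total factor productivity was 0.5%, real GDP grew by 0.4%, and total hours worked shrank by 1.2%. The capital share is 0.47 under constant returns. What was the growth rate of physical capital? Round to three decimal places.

Physical capital growth was 1.140%.

Labor's share = 1 − 0.47 = 0.53.
gY = gA + 0.53×(-1.2) + 0.47×g.
0.47×g = 0.4 − 0.5 + 0.636 = 0.536.
g = 0.536 / 0.47 = 1.14043%.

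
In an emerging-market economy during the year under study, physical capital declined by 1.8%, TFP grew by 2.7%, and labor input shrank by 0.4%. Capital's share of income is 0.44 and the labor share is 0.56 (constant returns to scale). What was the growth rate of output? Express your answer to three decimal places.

Labor's share = 1 − 0.44 = 0.56.
Physical capital: 0.44 × (-1.8) = -0.792 pp.
Labor input: 0.56 × (-0.4) = -0.224 pp.
Output growth = 2.7 + (-1.016) = 1.684%.

1.684%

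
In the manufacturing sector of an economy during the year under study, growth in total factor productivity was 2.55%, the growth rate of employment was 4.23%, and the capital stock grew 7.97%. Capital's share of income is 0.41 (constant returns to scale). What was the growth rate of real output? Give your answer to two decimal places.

8.31%

Labor's share = 1 − 0.41 = 0.59.
The capital stock: 0.41 × 7.97 = 3.2677 pp.
Employment: 0.59 × 4.23 = 2.4957 pp.
Output growth = 2.55 + 5.7634 = 8.3134%.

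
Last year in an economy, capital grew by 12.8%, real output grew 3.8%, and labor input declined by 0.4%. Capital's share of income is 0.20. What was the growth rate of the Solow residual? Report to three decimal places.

1.560%

Labor's share = 1 − 0.2 = 0.8.
Capital: 0.2 × 12.8 = 2.56 pp.
Labor input: 0.8 × (-0.4) = -0.32 pp.
TFP growth = 3.8 − 2.24 = 1.56%.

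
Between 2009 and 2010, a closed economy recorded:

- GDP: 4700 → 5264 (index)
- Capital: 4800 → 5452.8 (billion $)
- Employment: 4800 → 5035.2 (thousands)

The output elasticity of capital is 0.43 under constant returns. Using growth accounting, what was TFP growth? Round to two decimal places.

GDP growth = (5264 − 4700) / 4700 = 12%.
Capital growth = (5452.8 − 4800) / 4800 = 13.6%.
Employment growth = (5035.2 − 4800) / 4800 = 4.9%.
Labor's share = 1 − 0.43 = 0.57.
Capital: 0.43 × 13.6 = 5.848 pp.
Employment: 0.57 × 4.9 = 2.793 pp.
TFP growth = 12 − 8.641 = 3.359%.

TFP growth was 3.36%.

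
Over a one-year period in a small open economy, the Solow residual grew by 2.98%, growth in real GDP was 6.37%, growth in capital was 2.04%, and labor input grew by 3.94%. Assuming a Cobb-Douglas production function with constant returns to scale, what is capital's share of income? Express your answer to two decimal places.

0.29

gY = gA + α·gK + (1−α)·gL, so gY − gA − gL = α(gK − gL).
6.37 − 2.98 − 3.94 = α × (2.04 − 3.94).
-0.55 = -1.9 α, so α = 0.2895.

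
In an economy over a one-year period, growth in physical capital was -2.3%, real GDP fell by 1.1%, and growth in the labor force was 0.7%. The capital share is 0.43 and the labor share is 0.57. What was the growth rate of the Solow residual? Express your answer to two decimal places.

Labor's share = 1 − 0.43 = 0.57.
Physical capital: 0.43 × (-2.3) = -0.989 pp.
The labor force: 0.57 × 0.7 = 0.399 pp.
TFP growth = -1.1 + 0.59 = -0.51%.

-0.51%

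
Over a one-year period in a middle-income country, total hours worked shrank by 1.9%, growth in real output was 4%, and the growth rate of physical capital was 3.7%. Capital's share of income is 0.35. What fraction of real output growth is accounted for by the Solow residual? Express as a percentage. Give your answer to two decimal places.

Labor's share = 1 − 0.35 = 0.65.
Physical capital: 0.35 × 3.7 = 1.295 pp.
Total hours worked: 0.65 × (-1.9) = -1.235 pp.
TFP growth = 4 − 0.06 = 3.94%.
TFP share of growth = 3.94 / 4 × 100 = 98.5%.

The Solow residual accounted for 98.50% of growth.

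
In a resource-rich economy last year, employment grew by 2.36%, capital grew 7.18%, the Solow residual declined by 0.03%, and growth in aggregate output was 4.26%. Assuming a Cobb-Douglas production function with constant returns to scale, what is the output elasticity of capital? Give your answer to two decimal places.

gY = gA + α·gK + (1−α)·gL, so gY − gA − gL = α(gK − gL).
4.26 + 0.03 − 2.36 = α × (7.18 − 2.36).
1.93 = 4.82 α, so α = 0.4004.

The output elasticity of capital is 0.40.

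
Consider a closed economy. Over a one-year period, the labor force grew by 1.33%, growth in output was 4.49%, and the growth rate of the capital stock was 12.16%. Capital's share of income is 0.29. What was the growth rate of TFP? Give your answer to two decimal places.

Labor's share = 1 − 0.29 = 0.71.
The capital stock: 0.29 × 12.16 = 3.5264 pp.
The labor force: 0.71 × 1.33 = 0.9443 pp.
TFP growth = 4.49 − 4.4707 = 0.0193%.

0.02%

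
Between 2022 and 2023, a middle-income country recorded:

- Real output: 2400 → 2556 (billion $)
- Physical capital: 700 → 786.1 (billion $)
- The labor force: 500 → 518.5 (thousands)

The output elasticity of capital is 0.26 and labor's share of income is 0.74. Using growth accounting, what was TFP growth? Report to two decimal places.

0.56%

Real output growth = (2556 − 2400) / 2400 = 6.5%.
Physical capital growth = (786.1 − 700) / 700 = 12.3%.
The labor force growth = (518.5 − 500) / 500 = 3.7%.
Labor's share = 1 − 0.26 = 0.74.
Physical capital: 0.26 × 12.3 = 3.198 pp.
The labor force: 0.74 × 3.7 = 2.738 pp.
TFP growth = 6.5 − 5.936 = 0.564%.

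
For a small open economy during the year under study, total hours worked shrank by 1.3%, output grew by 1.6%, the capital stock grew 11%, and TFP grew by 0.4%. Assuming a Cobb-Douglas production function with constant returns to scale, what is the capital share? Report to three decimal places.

gY = gA + α·gK + (1−α)·gL, so gY − gA − gL = α(gK − gL).
1.6 − 0.4 + 1.3 = α × (11 − (-1.3)).
2.5 = 12.3 α, so α = 0.20325.

The capital share is 0.203.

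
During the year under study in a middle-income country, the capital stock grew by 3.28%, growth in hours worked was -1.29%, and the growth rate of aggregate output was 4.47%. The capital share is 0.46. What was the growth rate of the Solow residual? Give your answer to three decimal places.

Labor's share = 1 − 0.46 = 0.54.
The capital stock: 0.46 × 3.28 = 1.5088 pp.
Hours worked: 0.54 × (-1.29) = -0.6966 pp.
TFP growth = 4.47 − 0.8122 = 3.6578%.

The Solow residual growth was 3.658%.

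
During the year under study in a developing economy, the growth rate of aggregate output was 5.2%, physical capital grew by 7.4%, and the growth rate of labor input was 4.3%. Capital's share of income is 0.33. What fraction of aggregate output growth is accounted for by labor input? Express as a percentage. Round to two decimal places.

Labor's share = 1 − 0.33 = 0.67.
Labor input contributed 0.67 × 4.3 = 2.881 pp.
Share of growth = 2.881 / 5.2 × 100 = 55.4038%.

Labor input accounted for 55.40% of growth.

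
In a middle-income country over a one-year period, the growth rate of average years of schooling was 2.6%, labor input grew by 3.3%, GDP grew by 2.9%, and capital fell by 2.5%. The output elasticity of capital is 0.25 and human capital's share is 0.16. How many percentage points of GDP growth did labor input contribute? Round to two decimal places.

Labor's share = 1 − 0.25 − 0.16 = 0.59.
Contribution = share × growth = 0.59 × 3.3 = 1.947 pp.

1.95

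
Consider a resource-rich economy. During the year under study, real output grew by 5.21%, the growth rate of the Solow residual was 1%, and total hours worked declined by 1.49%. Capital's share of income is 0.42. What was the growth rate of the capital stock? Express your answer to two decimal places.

Labor's share = 1 − 0.42 = 0.58.
gY = gA + 0.58×(-1.49) + 0.42×g.
0.42×g = 5.21 − 1 + 0.8642 = 5.0742.
g = 5.0742 / 0.42 = 12.0814%.

The capital stock growth was 12.08%.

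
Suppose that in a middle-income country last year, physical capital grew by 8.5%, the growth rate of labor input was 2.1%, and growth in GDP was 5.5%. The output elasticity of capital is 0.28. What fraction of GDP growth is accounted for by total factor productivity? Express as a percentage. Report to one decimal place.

29.2%

Labor's share = 1 − 0.28 = 0.72.
Physical capital: 0.28 × 8.5 = 2.38 pp.
Labor input: 0.72 × 2.1 = 1.512 pp.
TFP growth = 5.5 − 3.892 = 1.608%.
TFP share of growth = 1.608 / 5.5 × 100 = 29.236%.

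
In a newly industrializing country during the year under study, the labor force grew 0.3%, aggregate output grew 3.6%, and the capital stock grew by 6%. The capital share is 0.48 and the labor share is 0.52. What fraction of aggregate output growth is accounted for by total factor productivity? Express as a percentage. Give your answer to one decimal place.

15.7%

Labor's share = 1 − 0.48 = 0.52.
The capital stock: 0.48 × 6 = 2.88 pp.
The labor force: 0.52 × 0.3 = 0.156 pp.
TFP growth = 3.6 − 3.036 = 0.564%.
TFP share of growth = 0.564 / 3.6 × 100 = 15.667%.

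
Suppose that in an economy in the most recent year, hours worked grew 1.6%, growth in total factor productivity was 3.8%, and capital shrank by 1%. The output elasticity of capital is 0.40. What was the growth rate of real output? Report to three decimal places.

Labor's share = 1 − 0.4 = 0.6.
Capital: 0.4 × (-1) = -0.4 pp.
Hours worked: 0.6 × 1.6 = 0.96 pp.
Output growth = 3.8 + 0.56 = 4.36%.

4.360%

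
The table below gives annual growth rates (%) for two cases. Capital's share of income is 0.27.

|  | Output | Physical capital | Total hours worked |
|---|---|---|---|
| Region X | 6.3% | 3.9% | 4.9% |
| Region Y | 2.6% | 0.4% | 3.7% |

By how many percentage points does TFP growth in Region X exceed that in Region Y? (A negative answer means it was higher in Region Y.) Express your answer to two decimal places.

1.88 percentage points

Labor's share = 1 − 0.27 = 0.73.
Region X: TFP = 6.3 − 1.053 − 3.577 = 1.67%.
Region Y: TFP = 2.6 − 0.108 − 2.701 = -0.209%.
Difference = 1.67 − (-0.209) = 1.879 pp.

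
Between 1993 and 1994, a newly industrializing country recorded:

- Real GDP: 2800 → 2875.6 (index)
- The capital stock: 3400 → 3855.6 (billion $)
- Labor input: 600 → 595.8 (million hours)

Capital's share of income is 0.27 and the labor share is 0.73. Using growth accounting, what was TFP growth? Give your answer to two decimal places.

-0.41%

Real GDP growth = (2875.6 − 2800) / 2800 = 2.7%.
The capital stock growth = (3855.6 − 3400) / 3400 = 13.4%.
Labor input growth = (595.8 − 600) / 600 = -0.7%.
Labor's share = 1 − 0.27 = 0.73.
The capital stock: 0.27 × 13.4 = 3.618 pp.
Labor input: 0.73 × (-0.7) = -0.511 pp.
TFP growth = 2.7 − 3.107 = -0.407%.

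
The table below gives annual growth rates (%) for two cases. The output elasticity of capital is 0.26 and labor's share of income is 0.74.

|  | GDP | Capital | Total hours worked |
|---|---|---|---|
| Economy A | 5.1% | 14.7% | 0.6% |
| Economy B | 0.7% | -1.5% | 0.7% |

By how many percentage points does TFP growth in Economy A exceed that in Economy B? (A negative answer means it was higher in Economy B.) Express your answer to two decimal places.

Labor's share = 1 − 0.26 = 0.74.
Economy A: TFP = 5.1 − 3.822 − 0.444 = 0.834%.
Economy B: TFP = 0.7 + 0.39 − 0.518 = 0.572%.
Difference = 0.834 − (0.572) = 0.262 pp.

0.26 percentage points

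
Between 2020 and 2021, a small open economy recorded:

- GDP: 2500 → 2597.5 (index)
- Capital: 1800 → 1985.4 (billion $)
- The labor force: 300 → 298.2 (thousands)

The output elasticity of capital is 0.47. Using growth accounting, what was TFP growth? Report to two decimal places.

-0.62%

GDP growth = (2597.5 − 2500) / 2500 = 3.9%.
Capital growth = (1985.4 − 1800) / 1800 = 10.3%.
The labor force growth = (298.2 − 300) / 300 = -0.6%.
Labor's share = 1 − 0.47 = 0.53.
Capital: 0.47 × 10.3 = 4.841 pp.
The labor force: 0.53 × (-0.6) = -0.318 pp.
TFP growth = 3.9 − 4.523 = -0.623%.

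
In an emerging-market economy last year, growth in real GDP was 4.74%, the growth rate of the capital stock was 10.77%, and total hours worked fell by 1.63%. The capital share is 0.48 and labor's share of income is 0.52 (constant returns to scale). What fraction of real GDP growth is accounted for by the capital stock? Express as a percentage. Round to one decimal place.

109.1%

The capital stock contributed 0.48 × 10.77 = 5.1696 pp.
Share of growth = 5.1696 / 4.74 × 100 = 109.063%.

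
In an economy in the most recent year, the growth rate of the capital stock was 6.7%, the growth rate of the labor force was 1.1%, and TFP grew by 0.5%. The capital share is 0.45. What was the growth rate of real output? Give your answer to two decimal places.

Labor's share = 1 − 0.45 = 0.55.
The capital stock: 0.45 × 6.7 = 3.015 pp.
The labor force: 0.55 × 1.1 = 0.605 pp.
Output growth = 0.5 + 3.62 = 4.12%.

Real output growth was 4.12%.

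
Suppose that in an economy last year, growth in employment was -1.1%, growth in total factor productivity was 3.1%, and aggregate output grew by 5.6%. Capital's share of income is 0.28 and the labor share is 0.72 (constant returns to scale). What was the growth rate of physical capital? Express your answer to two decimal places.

11.76%

Labor's share = 1 − 0.28 = 0.72.
gY = gA + 0.72×(-1.1) + 0.28×g.
0.28×g = 5.6 − 3.1 + 0.792 = 3.292.
g = 3.292 / 0.28 = 11.7571%.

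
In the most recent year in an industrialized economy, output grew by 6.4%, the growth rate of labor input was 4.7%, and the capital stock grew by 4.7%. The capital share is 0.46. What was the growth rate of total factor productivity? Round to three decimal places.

Total factor productivity growth was 1.700%.

Labor's share = 1 − 0.46 = 0.54.
The capital stock: 0.46 × 4.7 = 2.162 pp.
Labor input: 0.54 × 4.7 = 2.538 pp.
TFP growth = 6.4 − 4.7 = 1.7%.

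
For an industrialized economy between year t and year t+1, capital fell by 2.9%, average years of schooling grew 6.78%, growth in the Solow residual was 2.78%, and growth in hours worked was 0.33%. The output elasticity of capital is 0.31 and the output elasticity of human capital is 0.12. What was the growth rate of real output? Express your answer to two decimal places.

Labor's share = 1 − 0.31 − 0.12 = 0.57.
Capital: 0.31 × (-2.9) = -0.899 pp.
Average years of schooling: 0.12 × 6.78 = 0.8136 pp.
Hours worked: 0.57 × 0.33 = 0.1881 pp.
Output growth = 2.78 + 0.1027 = 2.8827%.

Real output grew 2.88%.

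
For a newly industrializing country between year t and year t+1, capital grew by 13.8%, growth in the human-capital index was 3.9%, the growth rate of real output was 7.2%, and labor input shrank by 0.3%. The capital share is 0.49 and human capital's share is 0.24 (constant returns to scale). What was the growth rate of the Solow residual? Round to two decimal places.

Labor's share = 1 − 0.49 − 0.24 = 0.27.
Capital: 0.49 × 13.8 = 6.762 pp.
The human-capital index: 0.24 × 3.9 = 0.936 pp.
Labor input: 0.27 × (-0.3) = -0.081 pp.
TFP growth = 7.2 − 7.617 = -0.417%.

-0.42%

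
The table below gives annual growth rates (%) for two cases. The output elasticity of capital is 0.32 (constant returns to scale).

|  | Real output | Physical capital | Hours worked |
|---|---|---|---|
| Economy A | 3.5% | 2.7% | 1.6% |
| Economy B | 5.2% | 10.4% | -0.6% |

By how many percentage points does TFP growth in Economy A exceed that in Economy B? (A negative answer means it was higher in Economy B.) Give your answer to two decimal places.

-0.73 percentage points

Labor's share = 1 − 0.32 = 0.68.
Economy A: TFP = 3.5 − 0.864 − 1.088 = 1.548%.
Economy B: TFP = 5.2 − 3.328 + 0.408 = 2.28%.
Difference = 1.548 − (2.28) = -0.732 pp.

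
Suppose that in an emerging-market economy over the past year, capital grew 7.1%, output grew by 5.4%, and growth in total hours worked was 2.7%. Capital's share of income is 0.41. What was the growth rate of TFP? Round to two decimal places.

Labor's share = 1 − 0.41 = 0.59.
Capital: 0.41 × 7.1 = 2.911 pp.
Total hours worked: 0.59 × 2.7 = 1.593 pp.
TFP growth = 5.4 − 4.504 = 0.896%.

0.90%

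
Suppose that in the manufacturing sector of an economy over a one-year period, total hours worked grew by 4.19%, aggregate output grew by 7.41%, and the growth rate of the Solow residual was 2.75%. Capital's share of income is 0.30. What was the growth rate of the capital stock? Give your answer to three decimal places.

Labor's share = 1 − 0.3 = 0.7.
gY = gA + 0.7×4.19 + 0.3×g.
0.3×g = 7.41 − 2.75 − 2.933 = 1.727.
g = 1.727 / 0.3 = 5.75667%.

The capital stock growth was 5.757%.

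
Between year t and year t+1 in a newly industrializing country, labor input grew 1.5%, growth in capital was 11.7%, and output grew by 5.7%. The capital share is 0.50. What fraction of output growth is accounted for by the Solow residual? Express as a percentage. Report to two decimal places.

The Solow residual accounted for -15.79% of growth.

Labor's share = 1 − 0.5 = 0.5.
Capital: 0.5 × 11.7 = 5.85 pp.
Labor input: 0.5 × 1.5 = 0.75 pp.
TFP growth = 5.7 − 6.6 = -0.9%.
TFP share of growth = -0.9 / 5.7 × 100 = -15.7895%.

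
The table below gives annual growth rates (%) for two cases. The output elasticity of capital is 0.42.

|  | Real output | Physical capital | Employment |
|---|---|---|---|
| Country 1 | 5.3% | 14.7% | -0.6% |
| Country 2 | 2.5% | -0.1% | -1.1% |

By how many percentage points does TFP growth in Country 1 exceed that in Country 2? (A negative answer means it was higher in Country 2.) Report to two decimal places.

Labor's share = 1 − 0.42 = 0.58.
Country 1: TFP = 5.3 − 6.174 + 0.348 = -0.526%.
Country 2: TFP = 2.5 + 0.042 + 0.638 = 3.18%.
Difference = -0.526 − (3.18) = -3.706 pp.

-3.71 percentage points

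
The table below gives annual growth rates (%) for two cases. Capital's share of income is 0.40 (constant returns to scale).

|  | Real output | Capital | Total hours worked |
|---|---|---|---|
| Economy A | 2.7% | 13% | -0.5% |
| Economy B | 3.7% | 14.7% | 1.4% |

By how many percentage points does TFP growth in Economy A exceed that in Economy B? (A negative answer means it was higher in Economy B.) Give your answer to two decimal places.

Labor's share = 1 − 0.4 = 0.6.
Economy A: TFP = 2.7 − 5.2 + 0.3 = -2.2%.
Economy B: TFP = 3.7 − 5.88 − 0.84 = -3.02%.
Difference = -2.2 − (-3.02) = 0.82 pp.

0.82 percentage points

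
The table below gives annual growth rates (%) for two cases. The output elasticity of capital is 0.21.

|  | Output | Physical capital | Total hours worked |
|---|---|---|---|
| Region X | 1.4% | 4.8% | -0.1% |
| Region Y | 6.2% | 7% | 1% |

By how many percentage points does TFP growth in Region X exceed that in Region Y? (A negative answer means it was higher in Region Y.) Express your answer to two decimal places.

Labor's share = 1 − 0.21 = 0.79.
Region X: TFP = 1.4 − 1.008 + 0.079 = 0.471%.
Region Y: TFP = 6.2 − 1.47 − 0.79 = 3.94%.
Difference = 0.471 − (3.94) = -3.469 pp.

-3.47 percentage points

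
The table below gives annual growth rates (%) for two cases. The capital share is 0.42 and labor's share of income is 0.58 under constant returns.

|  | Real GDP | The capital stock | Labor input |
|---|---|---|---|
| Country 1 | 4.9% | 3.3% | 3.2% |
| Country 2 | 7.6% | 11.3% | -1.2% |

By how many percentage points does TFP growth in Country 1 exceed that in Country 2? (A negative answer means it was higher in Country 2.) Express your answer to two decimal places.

Labor's share = 1 − 0.42 = 0.58.
Country 1: TFP = 4.9 − 1.386 − 1.856 = 1.658%.
Country 2: TFP = 7.6 − 4.746 + 0.696 = 3.55%.
Difference = 1.658 − (3.55) = -1.892 pp.

-1.89 percentage points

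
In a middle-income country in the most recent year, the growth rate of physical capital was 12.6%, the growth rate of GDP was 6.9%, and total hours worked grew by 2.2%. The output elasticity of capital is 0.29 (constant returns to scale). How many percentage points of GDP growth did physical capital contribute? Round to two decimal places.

Contribution = share × growth = 0.29 × 12.6 = 3.654 pp.

3.65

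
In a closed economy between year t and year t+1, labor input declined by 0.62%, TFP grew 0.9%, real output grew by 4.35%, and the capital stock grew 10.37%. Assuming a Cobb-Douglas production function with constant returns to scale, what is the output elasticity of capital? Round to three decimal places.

α = 0.370

gY = gA + α·gK + (1−α)·gL, so gY − gA − gL = α(gK − gL).
4.35 − 0.9 + 0.62 = α × (10.37 − (-0.62)).
4.07 = 10.99 α, so α = 0.37034.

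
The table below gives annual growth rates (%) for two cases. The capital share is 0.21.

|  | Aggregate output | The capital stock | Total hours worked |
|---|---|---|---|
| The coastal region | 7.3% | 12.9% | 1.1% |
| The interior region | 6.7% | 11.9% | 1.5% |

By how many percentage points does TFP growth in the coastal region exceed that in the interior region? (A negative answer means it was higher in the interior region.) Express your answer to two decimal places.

Labor's share = 1 − 0.21 = 0.79.
The coastal region: TFP = 7.3 − 2.709 − 0.869 = 3.722%.
The interior region: TFP = 6.7 − 2.499 − 1.185 = 3.016%.
Difference = 3.722 − (3.016) = 0.706 pp.

0.71 percentage points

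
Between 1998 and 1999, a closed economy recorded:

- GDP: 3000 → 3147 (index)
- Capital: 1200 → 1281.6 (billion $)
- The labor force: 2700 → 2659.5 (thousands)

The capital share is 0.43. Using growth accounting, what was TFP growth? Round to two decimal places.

2.83%

GDP growth = (3147 − 3000) / 3000 = 4.9%.
Capital growth = (1281.6 − 1200) / 1200 = 6.8%.
The labor force growth = (2659.5 − 2700) / 2700 = -1.5%.
Labor's share = 1 − 0.43 = 0.57.
Capital: 0.43 × 6.8 = 2.924 pp.
The labor force: 0.57 × (-1.5) = -0.855 pp.
TFP growth = 4.9 − 2.069 = 2.831%.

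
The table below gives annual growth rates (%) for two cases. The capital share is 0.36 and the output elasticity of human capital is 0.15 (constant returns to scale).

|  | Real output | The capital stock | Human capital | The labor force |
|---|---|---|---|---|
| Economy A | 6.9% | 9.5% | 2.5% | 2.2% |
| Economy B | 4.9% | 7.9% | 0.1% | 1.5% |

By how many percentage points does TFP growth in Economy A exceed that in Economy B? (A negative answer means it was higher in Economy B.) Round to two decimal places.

0.72 percentage points

Labor's share = 1 − 0.36 − 0.15 = 0.49.
Economy A: TFP = 6.9 − 3.42 − 0.375 − 1.078 = 2.027%.
Economy B: TFP = 4.9 − 2.844 − 0.015 − 0.735 = 1.306%.
Difference = 2.027 − (1.306) = 0.721 pp.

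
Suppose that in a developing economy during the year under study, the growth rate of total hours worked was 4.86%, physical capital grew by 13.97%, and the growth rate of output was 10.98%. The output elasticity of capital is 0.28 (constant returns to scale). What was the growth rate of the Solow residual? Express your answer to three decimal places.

Labor's share = 1 − 0.28 = 0.72.
Physical capital: 0.28 × 13.97 = 3.9116 pp.
Total hours worked: 0.72 × 4.86 = 3.4992 pp.
TFP growth = 10.98 − 7.4108 = 3.5692%.

3.569%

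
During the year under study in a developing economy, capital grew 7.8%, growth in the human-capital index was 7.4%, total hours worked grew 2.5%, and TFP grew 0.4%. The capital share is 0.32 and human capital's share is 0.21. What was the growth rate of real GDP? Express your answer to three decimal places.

5.625%

Labor's share = 1 − 0.32 − 0.21 = 0.47.
Capital: 0.32 × 7.8 = 2.496 pp.
The human-capital index: 0.21 × 7.4 = 1.554 pp.
Total hours worked: 0.47 × 2.5 = 1.175 pp.
Output growth = 0.4 + 5.225 = 5.625%.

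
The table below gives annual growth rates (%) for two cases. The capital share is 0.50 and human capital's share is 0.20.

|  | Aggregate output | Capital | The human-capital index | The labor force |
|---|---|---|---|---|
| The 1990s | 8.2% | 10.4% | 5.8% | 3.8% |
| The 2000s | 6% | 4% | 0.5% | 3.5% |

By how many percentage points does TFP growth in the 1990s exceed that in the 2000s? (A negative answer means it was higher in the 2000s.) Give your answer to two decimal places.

Labor's share = 1 − 0.5 − 0.2 = 0.3.
The 1990s: TFP = 8.2 − 5.2 − 1.16 − 1.14 = 0.7%.
The 2000s: TFP = 6 − 2 − 0.1 − 1.05 = 2.85%.
Difference = 0.7 − (2.85) = -2.15 pp.

-2.15 percentage points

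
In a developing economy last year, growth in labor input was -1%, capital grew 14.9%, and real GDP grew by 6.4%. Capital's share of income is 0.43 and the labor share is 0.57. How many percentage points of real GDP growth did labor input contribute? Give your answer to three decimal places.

-0.570 pp

Labor's share = 1 − 0.43 = 0.57.
Contribution = share × growth = 0.57 × (-1) = -0.57 pp.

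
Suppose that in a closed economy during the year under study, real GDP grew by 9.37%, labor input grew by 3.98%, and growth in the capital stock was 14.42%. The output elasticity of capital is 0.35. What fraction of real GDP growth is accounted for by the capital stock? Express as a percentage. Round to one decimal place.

The capital stock accounted for 53.9% of growth.

The capital stock contributed 0.35 × 14.42 = 5.047 pp.
Share of growth = 5.047 / 9.37 × 100 = 53.863%.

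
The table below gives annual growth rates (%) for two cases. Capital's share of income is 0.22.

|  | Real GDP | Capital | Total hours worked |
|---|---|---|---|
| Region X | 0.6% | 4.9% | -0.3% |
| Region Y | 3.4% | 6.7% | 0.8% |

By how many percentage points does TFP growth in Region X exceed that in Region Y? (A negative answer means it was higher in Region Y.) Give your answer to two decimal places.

-1.55 percentage points

Labor's share = 1 − 0.22 = 0.78.
Region X: TFP = 0.6 − 1.078 + 0.234 = -0.244%.
Region Y: TFP = 3.4 − 1.474 − 0.624 = 1.302%.
Difference = -0.244 − (1.302) = -1.546 pp.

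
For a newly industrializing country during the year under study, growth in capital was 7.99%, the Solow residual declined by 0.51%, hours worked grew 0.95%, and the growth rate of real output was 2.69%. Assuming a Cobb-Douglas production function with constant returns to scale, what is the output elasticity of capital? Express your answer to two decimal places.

0.32

gY = gA + α·gK + (1−α)·gL, so gY − gA − gL = α(gK − gL).
2.69 + 0.51 − 0.95 = α × (7.99 − 0.95).
2.25 = 7.04 α, so α = 0.3196.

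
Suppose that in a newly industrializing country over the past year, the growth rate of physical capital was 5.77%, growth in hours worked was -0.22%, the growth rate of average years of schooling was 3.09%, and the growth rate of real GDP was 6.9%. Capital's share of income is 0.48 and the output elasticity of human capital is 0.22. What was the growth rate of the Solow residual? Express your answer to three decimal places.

Labor's share = 1 − 0.48 − 0.22 = 0.3.
Physical capital: 0.48 × 5.77 = 2.7696 pp.
Average years of schooling: 0.22 × 3.09 = 0.6798 pp.
Hours worked: 0.3 × (-0.22) = -0.066 pp.
TFP growth = 6.9 − 3.3834 = 3.5166%.

The Solow residual grew 3.517%.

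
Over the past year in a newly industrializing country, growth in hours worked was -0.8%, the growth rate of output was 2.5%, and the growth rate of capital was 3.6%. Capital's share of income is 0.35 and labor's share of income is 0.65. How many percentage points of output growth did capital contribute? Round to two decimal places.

1.26 pp

Contribution = share × growth = 0.35 × 3.6 = 1.26 pp.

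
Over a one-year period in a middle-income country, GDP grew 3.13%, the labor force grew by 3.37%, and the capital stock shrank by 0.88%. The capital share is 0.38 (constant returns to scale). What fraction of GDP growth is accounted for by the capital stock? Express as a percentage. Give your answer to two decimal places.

The capital stock accounted for -10.68% of growth.

The capital stock contributed 0.38 × (-0.88) = -0.3344 pp.
Share of growth = -0.3344 / 3.13 × 100 = -10.6837%.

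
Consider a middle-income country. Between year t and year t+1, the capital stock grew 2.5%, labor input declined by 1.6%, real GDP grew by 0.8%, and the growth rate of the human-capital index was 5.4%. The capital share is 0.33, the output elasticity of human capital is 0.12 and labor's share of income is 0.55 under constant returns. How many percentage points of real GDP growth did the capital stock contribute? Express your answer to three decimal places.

0.825

Contribution = share × growth = 0.33 × 2.5 = 0.825 pp.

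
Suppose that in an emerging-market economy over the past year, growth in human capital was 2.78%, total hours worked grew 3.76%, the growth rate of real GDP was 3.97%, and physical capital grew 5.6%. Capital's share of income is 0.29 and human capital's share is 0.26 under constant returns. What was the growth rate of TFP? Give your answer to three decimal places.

Labor's share = 1 − 0.29 − 0.26 = 0.45.
Physical capital: 0.29 × 5.6 = 1.624 pp.
Human capital: 0.26 × 2.78 = 0.7228 pp.
Total hours worked: 0.45 × 3.76 = 1.692 pp.
TFP growth = 3.97 − 4.0388 = -0.0688%.

-0.069%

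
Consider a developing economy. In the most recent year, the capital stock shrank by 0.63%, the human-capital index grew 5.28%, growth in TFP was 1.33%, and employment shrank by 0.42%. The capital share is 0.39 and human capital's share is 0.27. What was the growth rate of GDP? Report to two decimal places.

Labor's share = 1 − 0.39 − 0.27 = 0.34.
The capital stock: 0.39 × (-0.63) = -0.2457 pp.
The human-capital index: 0.27 × 5.28 = 1.4256 pp.
Employment: 0.34 × (-0.42) = -0.1428 pp.
Output growth = 1.33 + 1.0371 = 2.3671%.

GDP grew 2.37%.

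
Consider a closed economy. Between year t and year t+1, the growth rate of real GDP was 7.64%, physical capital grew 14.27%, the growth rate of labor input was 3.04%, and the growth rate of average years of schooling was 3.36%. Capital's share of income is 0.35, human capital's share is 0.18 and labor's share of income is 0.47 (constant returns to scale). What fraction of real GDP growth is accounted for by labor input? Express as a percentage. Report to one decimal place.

18.7%

Labor's share = 1 − 0.35 − 0.18 = 0.47.
Labor input contributed 0.47 × 3.04 = 1.4288 pp.
Share of growth = 1.4288 / 7.64 × 100 = 18.702%.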